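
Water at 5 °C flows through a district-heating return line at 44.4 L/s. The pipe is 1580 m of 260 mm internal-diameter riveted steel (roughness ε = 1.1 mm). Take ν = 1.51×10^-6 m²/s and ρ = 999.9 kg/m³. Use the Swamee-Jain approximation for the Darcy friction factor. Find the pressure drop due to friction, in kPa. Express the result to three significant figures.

Δp ≈ 63.4 kPa

V = 4Q/(πD²) = 4·0.0444/(π·0.260²) = 0.8363 m/s
Re = VD/ν = 0.8363·0.260/1.51×10^-6 = 1.44×10^5 → turbulent
ε/D = 1.1/260 = 0.00423
Swamee-Jain: f = 0.02983
h_f = f(L/D)V²/(2g) = 0.02983·(1580/0.260)·0.8363²/(2·9.81) = 6.462 m
Δp = ρg·h_f = 999.9·9.81·6.462 = 63.39 kPa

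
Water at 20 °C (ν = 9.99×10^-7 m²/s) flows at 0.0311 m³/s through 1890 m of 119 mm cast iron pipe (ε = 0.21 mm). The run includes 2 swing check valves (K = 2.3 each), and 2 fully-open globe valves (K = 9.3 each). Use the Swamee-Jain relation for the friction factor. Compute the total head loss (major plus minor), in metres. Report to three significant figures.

H_L ≈ 157 m

V = 4Q/(πD²) = 2.796 m/s; V²/2g = 0.3985 m
Re = 3.33×10^5, ε/D = 0.00176 → f = 0.02340 (Swamee-Jain)
Major: h_f = f(L/D)·V²/2g = 0.02340·15882·0.3985 = 148.1 m
Minor: ΣK = 23.2; h_m = ΣK·V²/2g = 9.246 m
Total H_L = 148.1 + 9.246 = 157.3 m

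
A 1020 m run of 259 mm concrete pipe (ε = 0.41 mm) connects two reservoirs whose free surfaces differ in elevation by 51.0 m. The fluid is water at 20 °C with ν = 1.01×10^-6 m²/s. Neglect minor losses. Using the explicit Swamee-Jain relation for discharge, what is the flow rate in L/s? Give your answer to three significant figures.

Q ≈ 178 L/s

Swamee-Jain (Type II): Q = -0.965·√(gD⁵h_f/L)·ln[ε/(3.7D) + √(3.17ν²L/(gD³h_f))]
√(gD⁵h_f/L) = √(9.81·0.259⁵·51.0/1020) = 0.02391
ε/(3.7D) = 4.28×10^-4; √(3.17ν²L/(gD³h_f)) = 1.95×10^-5
Q = -0.965·0.02391·ln(4.473×10^-4) = 0.1779 m³/s
Check: V = 3.38 m/s, Re = 8.66×10^5, f = 0.02237, h_f = 51.2 m ≈ 51.0 m ✓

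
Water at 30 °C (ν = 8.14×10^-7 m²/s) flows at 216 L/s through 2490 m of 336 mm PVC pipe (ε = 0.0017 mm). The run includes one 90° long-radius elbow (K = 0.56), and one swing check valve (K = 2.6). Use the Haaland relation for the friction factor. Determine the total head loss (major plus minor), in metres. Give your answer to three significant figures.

V = 4Q/(πD²) = 2.436 m/s; V²/2g = 0.3025 m
Re = 1.01×10^6, ε/D = 5.06×10^-6 → f = 0.01166 (Haaland)
Major: h_f = f(L/D)·V²/2g = 0.01166·7411·0.3025 = 26.14 m
Minor: ΣK = 3.16; h_m = ΣK·V²/2g = 0.9558 m
Total H_L = 26.14 + 0.9558 = 27.10 m

H_L ≈ 27.1 m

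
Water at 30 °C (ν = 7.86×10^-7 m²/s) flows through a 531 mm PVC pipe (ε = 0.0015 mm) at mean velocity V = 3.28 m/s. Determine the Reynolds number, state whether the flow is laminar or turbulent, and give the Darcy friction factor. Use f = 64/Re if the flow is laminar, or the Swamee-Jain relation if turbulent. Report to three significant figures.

Re ≈ 2.22×10^6; turbulent; f ≈ 0.0103

Re = VD/ν = 3.280·0.531/7.86×10^-7 = 2.22×10^6
Re > 4000 → turbulent; ε/D = 2.82×10^-6
Swamee-Jain: f = 0.01031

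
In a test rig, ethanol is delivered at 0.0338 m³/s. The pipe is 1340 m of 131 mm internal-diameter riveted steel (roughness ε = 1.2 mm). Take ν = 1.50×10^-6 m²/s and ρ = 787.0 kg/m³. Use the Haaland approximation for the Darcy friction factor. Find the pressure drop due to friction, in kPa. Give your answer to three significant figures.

Δp ≈ 940 kPa

V = 4Q/(πD²) = 4·0.0338/(π·0.131²) = 2.508 m/s
Re = VD/ν = 2.508·0.131/1.50×10^-6 = 2.19×10^5 → turbulent
ε/D = 1.2/131 = 0.00916
Haaland: f = 0.03715
h_f = f(L/D)V²/(2g) = 0.03715·(1340/0.131)·2.508²/(2·9.81) = 121.8 m
Δp = ρg·h_f = 787.0·9.81·121.8 = 940.3 kPa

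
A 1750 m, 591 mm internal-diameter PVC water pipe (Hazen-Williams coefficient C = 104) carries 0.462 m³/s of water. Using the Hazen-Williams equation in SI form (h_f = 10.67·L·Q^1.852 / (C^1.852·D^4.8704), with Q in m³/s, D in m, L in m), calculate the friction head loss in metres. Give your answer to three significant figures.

h_f ≈ 10.6 m

h_f = 10.67·1750·0.462^1.852 / (104^1.852·0.591^4.8704) = 10.64 m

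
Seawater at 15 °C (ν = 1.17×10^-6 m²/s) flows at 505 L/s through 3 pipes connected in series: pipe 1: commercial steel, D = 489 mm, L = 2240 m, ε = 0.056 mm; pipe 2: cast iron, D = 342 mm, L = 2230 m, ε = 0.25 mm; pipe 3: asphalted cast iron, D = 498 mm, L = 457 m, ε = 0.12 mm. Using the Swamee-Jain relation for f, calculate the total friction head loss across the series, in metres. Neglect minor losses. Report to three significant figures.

Pipe 1: V = 2.689 m/s, Re = 1.12×10^6, ε/D = 1.15×10^-4, f = 0.01360, h_1 = f(L/D)V²/2g = 22.95 m
Pipe 2: V = 5.497 m/s, Re = 1.61×10^6, ε/D = 7.31×10^-4, f = 0.01853, h_2 = f(L/D)V²/2g = 186.1 m
Pipe 3: V = 2.593 m/s, Re = 1.10×10^6, ε/D = 2.41×10^-4, f = 0.01513, h_3 = f(L/D)V²/2g = 4.756 m
Series → Q common, losses add: H = Σh = 213.9 m

H ≈ 214 m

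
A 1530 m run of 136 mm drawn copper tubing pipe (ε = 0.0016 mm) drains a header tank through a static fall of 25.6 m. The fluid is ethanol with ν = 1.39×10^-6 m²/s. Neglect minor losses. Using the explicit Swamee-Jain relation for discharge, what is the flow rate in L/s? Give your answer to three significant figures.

Q ≈ 24.0 L/s

Swamee-Jain (Type II): Q = -0.965·√(gD⁵h_f/L)·ln[ε/(3.7D) + √(3.17ν²L/(gD³h_f))]
√(gD⁵h_f/L) = √(9.81·0.136⁵·25.6/1530) = 0.002763
ε/(3.7D) = 3.18×10^-6; √(3.17ν²L/(gD³h_f)) = 1.22×10^-4
Q = -0.965·0.002763·ln(1.250×10^-4) = 0.02397 m³/s
Check: V = 1.65 m/s, Re = 1.61×10^5, f = 0.01630, h_f = 25.4 m ≈ 25.6 m ✓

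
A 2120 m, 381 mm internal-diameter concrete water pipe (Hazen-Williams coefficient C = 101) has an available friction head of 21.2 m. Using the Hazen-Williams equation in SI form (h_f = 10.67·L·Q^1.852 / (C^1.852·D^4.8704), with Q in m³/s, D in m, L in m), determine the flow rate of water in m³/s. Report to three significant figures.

Rearranging: Q = [h_f·C^1.852·D^4.8704 / (10.67·L)]^(1/1.852)
Q = [21.2·101^1.852·0.381^4.8704 / (10.67·2120)]^0.540 = 0.1850 m³/s

Q ≈ 0.185 m³/s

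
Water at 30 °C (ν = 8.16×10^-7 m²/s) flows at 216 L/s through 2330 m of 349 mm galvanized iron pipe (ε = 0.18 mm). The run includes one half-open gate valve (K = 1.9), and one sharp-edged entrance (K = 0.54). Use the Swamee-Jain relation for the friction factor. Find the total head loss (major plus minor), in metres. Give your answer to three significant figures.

V = 4Q/(πD²) = 2.258 m/s; V²/2g = 0.2599 m
Re = 9.66×10^5, ε/D = 5.16×10^-4 → f = 0.01742 (Swamee-Jain)
Major: h_f = f(L/D)·V²/2g = 0.01742·6676·0.2599 = 30.23 m
Minor: ΣK = 2.44; h_m = ΣK·V²/2g = 0.6340 m
Total H_L = 30.23 + 0.6340 = 30.86 m

H_L ≈ 30.9 m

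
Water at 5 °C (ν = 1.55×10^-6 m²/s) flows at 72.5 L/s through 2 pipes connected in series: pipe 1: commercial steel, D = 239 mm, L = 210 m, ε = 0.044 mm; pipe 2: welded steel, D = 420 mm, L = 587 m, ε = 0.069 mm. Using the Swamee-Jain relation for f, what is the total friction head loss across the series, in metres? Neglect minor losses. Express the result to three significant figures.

Pipe 1: V = 1.616 m/s, Re = 2.49×10^5, ε/D = 1.84×10^-4, f = 0.01654, h_1 = f(L/D)V²/2g = 1.935 m
Pipe 2: V = 0.5233 m/s, Re = 1.42×10^5, ε/D = 1.64×10^-4, f = 0.01776, h_2 = f(L/D)V²/2g = 0.3464 m
Series → Q common, losses add: H = Σh = 2.281 m

H ≈ 2.28 m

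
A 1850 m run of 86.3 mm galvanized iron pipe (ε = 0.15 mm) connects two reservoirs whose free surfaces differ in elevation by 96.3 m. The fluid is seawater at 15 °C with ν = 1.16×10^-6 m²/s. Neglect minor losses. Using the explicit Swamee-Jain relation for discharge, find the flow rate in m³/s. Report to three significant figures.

Q ≈ 0.0112 m³/s

Swamee-Jain (Type II): Q = -0.965·√(gD⁵h_f/L)·ln[ε/(3.7D) + √(3.17ν²L/(gD³h_f))]
√(gD⁵h_f/L) = √(9.81·0.0863⁵·96.3/1850) = 0.001563
ε/(3.7D) = 4.70×10^-4; √(3.17ν²L/(gD³h_f)) = 1.14×10^-4
Q = -0.965·0.001563·ln(5.838×10^-4) = 0.01123 m³/s
Check: V = 1.92 m/s, Re = 1.43×10^5, f = 0.02410, h_f = 97.1 m ≈ 96.3 m ✓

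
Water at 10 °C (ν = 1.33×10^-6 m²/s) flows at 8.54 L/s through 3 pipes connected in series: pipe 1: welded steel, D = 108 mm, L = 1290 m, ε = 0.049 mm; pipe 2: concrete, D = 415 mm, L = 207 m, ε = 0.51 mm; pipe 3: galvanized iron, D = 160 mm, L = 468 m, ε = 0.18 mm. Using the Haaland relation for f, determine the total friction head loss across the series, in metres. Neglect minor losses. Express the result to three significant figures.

H ≈ 11.6 m

Pipe 1: V = 0.9322 m/s, Re = 7.57×10^4, ε/D = 4.54×10^-4, f = 0.02067, h_1 = f(L/D)V²/2g = 10.94 m
Pipe 2: V = 0.06314 m/s, Re = 1.97×10^4, ε/D = 0.00123, f = 0.02814, h_2 = f(L/D)V²/2g = 0.002852 m
Pipe 3: V = 0.4247 m/s, Re = 5.11×10^4, ε/D = 0.00112, f = 0.02401, h_3 = f(L/D)V²/2g = 0.6458 m
Series → Q common, losses add: H = Σh = 11.58 m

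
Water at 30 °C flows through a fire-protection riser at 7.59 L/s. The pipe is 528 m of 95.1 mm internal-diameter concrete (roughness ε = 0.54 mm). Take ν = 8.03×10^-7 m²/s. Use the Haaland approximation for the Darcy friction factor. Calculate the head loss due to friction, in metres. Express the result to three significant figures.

h_f ≈ 10.4 m

V = 4Q/(πD²) = 4·0.00759/(π·0.0951²) = 1.069 m/s
Re = VD/ν = 1.069·0.0951/8.03×10^-7 = 1.27×10^5 → turbulent
ε/D = 0.54/95.1 = 0.00568
Haaland: f = 0.03226
h_f = f(L/D)V²/(2g) = 0.03226·(528/0.0951)·1.069²/(2·9.81) = 10.42 m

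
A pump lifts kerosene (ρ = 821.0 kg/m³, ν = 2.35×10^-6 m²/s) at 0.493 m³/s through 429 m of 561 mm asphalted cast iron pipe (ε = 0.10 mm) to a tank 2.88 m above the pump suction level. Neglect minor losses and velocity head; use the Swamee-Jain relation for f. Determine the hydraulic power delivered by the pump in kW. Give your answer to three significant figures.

P_hyd ≈ 20.9 kW

V = 4Q/(πD²) = 1.994 m/s; Re = 4.76×10^5; ε/D = 1.78×10^-4; f = 0.01537
h_f = f(L/D)V²/2g = 2.383 m
Total head H = z + h_f = 2.88 + 2.383 = 5.263 m
P_hyd = ρgQH = 821.0·9.81·0.493·5.263 = 20.90 kW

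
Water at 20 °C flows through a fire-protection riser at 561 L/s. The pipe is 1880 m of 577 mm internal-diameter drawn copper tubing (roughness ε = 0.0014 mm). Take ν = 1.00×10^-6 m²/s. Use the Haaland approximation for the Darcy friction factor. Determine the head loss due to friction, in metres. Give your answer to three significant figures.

h_f ≈ 8.58 m

V = 4Q/(πD²) = 4·0.561/(π·0.577²) = 2.145 m/s
Re = VD/ν = 2.145·0.577/1.00×10^-6 = 1.24×10^6 → turbulent
ε/D = 0.0014/577 = 2.43×10^-6
Haaland: f = 0.01123
h_f = f(L/D)V²/(2g) = 0.01123·(1880/0.577)·2.145²/(2·9.81) = 8.582 m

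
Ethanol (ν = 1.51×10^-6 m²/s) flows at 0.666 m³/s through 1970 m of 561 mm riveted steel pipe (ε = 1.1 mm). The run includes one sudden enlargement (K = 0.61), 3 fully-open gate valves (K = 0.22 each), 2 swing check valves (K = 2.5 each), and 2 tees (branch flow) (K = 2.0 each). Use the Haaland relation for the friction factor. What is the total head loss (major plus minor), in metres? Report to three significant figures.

V = 4Q/(πD²) = 2.694 m/s; V²/2g = 0.3700 m
Re = 1.00×10^6, ε/D = 0.00196 → f = 0.02351 (Haaland)
Major: h_f = f(L/D)·V²/2g = 0.02351·3512·0.3700 = 30.55 m
Minor: ΣK = 10.3; h_m = ΣK·V²/2g = 3.800 m
Total H_L = 30.55 + 3.800 = 34.35 m

H_L ≈ 34.3 m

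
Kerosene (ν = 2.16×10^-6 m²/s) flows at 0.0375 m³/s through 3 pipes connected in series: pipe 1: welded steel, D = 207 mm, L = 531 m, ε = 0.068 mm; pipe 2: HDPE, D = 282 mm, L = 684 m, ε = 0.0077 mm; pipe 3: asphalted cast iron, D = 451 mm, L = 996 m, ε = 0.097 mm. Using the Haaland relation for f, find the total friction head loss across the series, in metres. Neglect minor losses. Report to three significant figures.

H ≈ 4.08 m

Pipe 1: V = 1.114 m/s, Re = 1.07×10^5, ε/D = 3.29×10^-4, f = 0.01914, h_1 = f(L/D)V²/2g = 3.107 m
Pipe 2: V = 0.6004 m/s, Re = 7.84×10^4, ε/D = 2.73×10^-5, f = 0.01886, h_2 = f(L/D)V²/2g = 0.8404 m
Pipe 3: V = 0.2347 m/s, Re = 4.90×10^4, ε/D = 2.15×10^-4, f = 0.02144, h_3 = f(L/D)V²/2g = 0.1330 m
Series → Q common, losses add: H = Σh = 4.080 m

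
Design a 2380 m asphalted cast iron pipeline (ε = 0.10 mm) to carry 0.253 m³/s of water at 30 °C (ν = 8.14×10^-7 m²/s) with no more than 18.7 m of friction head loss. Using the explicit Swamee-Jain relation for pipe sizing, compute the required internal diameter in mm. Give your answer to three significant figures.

Swamee-Jain (Type III): D = 0.66·[ε^1.25·(LQ²/(gh_f))^4.75 + ν·Q^9.4·(L/(gh_f))^5.2]^0.04
LQ²/(gh_f) = 0.8304; L/(gh_f) = 12.97
Term 1 = ε^1.25·(…)^4.75 = 4.14×10^-6; Term 2 = ν·Q^9.4·(…)^5.2 = 1.22×10^-6
D = 0.66·(4.14×10^-6 + 1.22×10^-6)^0.04 = 0.4062 m = 406 mm
Check: V = 1.95 m/s, Re = 9.74×10^5, f = 0.01527, h_f = 17.4 m ≈ 18.7 m ✓

D ≈ 406 mm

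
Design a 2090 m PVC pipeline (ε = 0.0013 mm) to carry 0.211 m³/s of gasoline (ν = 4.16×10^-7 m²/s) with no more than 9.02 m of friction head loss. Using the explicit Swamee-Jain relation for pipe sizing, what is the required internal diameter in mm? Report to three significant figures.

Swamee-Jain (Type III): D = 0.66·[ε^1.25·(LQ²/(gh_f))^4.75 + ν·Q^9.4·(L/(gh_f))^5.2]^0.04
LQ²/(gh_f) = 1.052; L/(gh_f) = 23.62
Term 1 = ε^1.25·(…)^4.75 = 5.57×10^-8; Term 2 = ν·Q^9.4·(…)^5.2 = 2.56×10^-6
D = 0.66·(5.57×10^-8 + 2.56×10^-6)^0.04 = 0.3947 m = 395 mm
Check: V = 1.72 m/s, Re = 1.64×10^6, f = 0.01081, h_f = 8.68 m ≈ 9.02 m ✓

D ≈ 395 mm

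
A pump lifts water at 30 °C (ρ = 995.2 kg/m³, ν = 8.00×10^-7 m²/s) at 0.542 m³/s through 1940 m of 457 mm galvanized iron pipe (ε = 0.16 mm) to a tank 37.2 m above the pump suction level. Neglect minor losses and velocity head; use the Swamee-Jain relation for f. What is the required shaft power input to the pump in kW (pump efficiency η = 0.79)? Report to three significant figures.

V = 4Q/(πD²) = 3.304 m/s; Re = 1.89×10^6; ε/D = 3.50×10^-4; f = 0.01587
h_f = f(L/D)V²/2g = 37.50 m
Total head H = z + h_f = 37.2 + 37.50 = 74.70 m
P_hyd = ρgQH = 995.2·9.81·0.542·74.70 = 395.3 kW
P_shaft = P_hyd/η = 395.3/0.79 = 500.3 kW

P_shaft ≈ 500 kW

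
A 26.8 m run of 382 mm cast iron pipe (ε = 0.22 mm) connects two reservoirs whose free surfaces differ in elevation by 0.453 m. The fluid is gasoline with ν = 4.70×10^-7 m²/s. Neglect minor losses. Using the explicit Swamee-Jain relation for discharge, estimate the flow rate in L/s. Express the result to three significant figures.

Q ≈ 309 L/s

Swamee-Jain (Type II): Q = -0.965·√(gD⁵h_f/L)·ln[ε/(3.7D) + √(3.17ν²L/(gD³h_f))]
√(gD⁵h_f/L) = √(9.81·0.382⁵·0.453/26.8) = 0.03673
ε/(3.7D) = 1.56×10^-4; √(3.17ν²L/(gD³h_f)) = 8.70×10^-6
Q = -0.965·0.03673·ln(1.644×10^-4) = 0.3088 m³/s
Check: V = 2.69 m/s, Re = 2.19×10^6, f = 0.01752, h_f = 0.455 m ≈ 0.453 m ✓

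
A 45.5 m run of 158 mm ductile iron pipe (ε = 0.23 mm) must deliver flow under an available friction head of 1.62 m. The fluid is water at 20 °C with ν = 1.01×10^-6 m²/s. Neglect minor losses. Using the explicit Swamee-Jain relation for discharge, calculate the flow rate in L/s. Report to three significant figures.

Swamee-Jain (Type II): Q = -0.965·√(gD⁵h_f/L)·ln[ε/(3.7D) + √(3.17ν²L/(gD³h_f))]
√(gD⁵h_f/L) = √(9.81·0.158⁵·1.62/45.5) = 0.005864
ε/(3.7D) = 3.93×10^-4; √(3.17ν²L/(gD³h_f)) = 4.84×10^-5
Q = -0.965·0.005864·ln(4.419×10^-4) = 0.04371 m³/s
Check: V = 2.23 m/s, Re = 3.49×10^5, f = 0.02235, h_f = 1.63 m ≈ 1.62 m ✓

Q ≈ 43.7 L/s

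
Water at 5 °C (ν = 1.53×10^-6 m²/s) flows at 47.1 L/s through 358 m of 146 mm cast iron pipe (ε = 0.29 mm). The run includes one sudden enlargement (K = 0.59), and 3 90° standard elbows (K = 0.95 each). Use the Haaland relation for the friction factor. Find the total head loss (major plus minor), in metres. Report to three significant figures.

H_L ≈ 25.1 m

V = 4Q/(πD²) = 2.813 m/s; V²/2g = 0.4034 m
Re = 2.68×10^5, ε/D = 0.00199 → f = 0.02402 (Haaland)
Major: h_f = f(L/D)·V²/2g = 0.02402·2452·0.4034 = 23.76 m
Minor: ΣK = 3.44; h_m = ΣK·V²/2g = 1.388 m
Total H_L = 23.76 + 1.388 = 25.15 m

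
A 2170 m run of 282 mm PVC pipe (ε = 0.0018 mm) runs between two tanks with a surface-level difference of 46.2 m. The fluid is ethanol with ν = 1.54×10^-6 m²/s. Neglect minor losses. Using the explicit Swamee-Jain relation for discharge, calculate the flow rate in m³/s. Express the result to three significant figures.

Q ≈ 0.188 m³/s

Swamee-Jain (Type II): Q = -0.965·√(gD⁵h_f/L)·ln[ε/(3.7D) + √(3.17ν²L/(gD³h_f))]
√(gD⁵h_f/L) = √(9.81·0.282⁵·46.2/2170) = 0.01930
ε/(3.7D) = 1.73×10^-6; √(3.17ν²L/(gD³h_f)) = 4.01×10^-5
Q = -0.965·0.01930·ln(4.179×10^-5) = 0.1878 m³/s
Check: V = 3.01 m/s, Re = 5.51×10^5, f = 0.01298, h_f = 46.0 m ≈ 46.2 m ✓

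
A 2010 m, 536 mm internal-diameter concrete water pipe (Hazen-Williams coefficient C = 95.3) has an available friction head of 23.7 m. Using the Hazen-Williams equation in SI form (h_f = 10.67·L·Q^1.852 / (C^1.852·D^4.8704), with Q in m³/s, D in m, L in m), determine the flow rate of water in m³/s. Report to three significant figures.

Rearranging: Q = [h_f·C^1.852·D^4.8704 / (10.67·L)]^(1/1.852)
Q = [23.7·95.3^1.852·0.536^4.8704 / (10.67·2010)]^0.540 = 0.4682 m³/s

Q ≈ 0.468 m³/s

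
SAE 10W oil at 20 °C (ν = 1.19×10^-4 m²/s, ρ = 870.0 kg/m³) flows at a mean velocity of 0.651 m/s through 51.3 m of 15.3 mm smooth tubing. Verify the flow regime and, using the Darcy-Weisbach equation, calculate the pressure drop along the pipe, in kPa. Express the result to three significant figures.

Δp ≈ 473 kPa

Re = VD/ν = 0.651·0.01530/1.19×10^-4 = 83.7 → laminar (Re < 2300)
f = 64/Re = 0.7646
h_f = f(L/D)V²/(2g) = 0.7646·(51.3/0.01530)·0.651²/(2·9.81) = 55.38 m
Δp = ρg·h_f = 870.0·9.81·55.38 = 472.6 kPa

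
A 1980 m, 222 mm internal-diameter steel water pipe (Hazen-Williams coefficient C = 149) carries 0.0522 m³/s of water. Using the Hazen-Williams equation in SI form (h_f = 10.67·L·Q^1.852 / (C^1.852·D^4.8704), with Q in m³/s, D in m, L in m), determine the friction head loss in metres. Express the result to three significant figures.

h_f = 10.67·1980·0.0522^1.852 / (149^1.852·0.222^4.8704) = 12.85 m

h_f ≈ 12.8 m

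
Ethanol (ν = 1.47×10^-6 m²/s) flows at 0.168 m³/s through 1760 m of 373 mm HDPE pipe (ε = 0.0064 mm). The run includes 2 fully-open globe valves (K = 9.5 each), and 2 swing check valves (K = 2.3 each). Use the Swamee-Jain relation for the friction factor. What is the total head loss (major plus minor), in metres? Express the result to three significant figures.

H_L ≈ 10.8 m

V = 4Q/(πD²) = 1.537 m/s; V²/2g = 0.1205 m
Re = 3.90×10^5, ε/D = 1.72×10^-5 → f = 0.01393 (Swamee-Jain)
Major: h_f = f(L/D)·V²/2g = 0.01393·4718·0.1205 = 7.917 m
Minor: ΣK = 23.6; h_m = ΣK·V²/2g = 2.843 m
Total H_L = 7.917 + 2.843 = 10.76 m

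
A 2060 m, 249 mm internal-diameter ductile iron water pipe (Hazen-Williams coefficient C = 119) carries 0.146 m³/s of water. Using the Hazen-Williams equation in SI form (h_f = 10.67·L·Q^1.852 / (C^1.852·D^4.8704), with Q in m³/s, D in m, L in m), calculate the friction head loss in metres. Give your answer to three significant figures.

h_f ≈ 77.8 m

h_f = 10.67·2060·0.146^1.852 / (119^1.852·0.249^4.8704) = 77.85 m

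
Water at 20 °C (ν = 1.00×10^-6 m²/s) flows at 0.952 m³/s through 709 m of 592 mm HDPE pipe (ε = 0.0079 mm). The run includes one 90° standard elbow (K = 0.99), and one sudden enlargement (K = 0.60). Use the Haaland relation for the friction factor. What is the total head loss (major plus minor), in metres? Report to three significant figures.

V = 4Q/(πD²) = 3.459 m/s; V²/2g = 0.6097 m
Re = 2.05×10^6, ε/D = 1.33×10^-5 → f = 0.01071 (Haaland)
Major: h_f = f(L/D)·V²/2g = 0.01071·1198·0.6097 = 7.819 m
Minor: ΣK = 1.59; h_m = ΣK·V²/2g = 0.9694 m
Total H_L = 7.819 + 0.9694 = 8.788 m

H_L ≈ 8.79 m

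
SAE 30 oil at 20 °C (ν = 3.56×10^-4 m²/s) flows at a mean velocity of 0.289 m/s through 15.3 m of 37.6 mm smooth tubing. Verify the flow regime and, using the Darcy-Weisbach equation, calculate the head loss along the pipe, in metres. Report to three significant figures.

Re = VD/ν = 0.289·0.03760/3.56×10^-4 = 30.5 → laminar (Re < 2300)
f = 64/Re = 2.097
h_f = f(L/D)V²/(2g) = 2.097·(15.3/0.03760)·0.289²/(2·9.81) = 3.632 m

h_f ≈ 3.63 m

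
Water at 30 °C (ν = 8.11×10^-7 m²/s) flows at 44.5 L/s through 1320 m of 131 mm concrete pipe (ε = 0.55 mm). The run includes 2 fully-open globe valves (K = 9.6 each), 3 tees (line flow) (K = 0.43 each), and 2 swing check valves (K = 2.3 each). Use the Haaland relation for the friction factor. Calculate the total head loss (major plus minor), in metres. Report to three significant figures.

H_L ≈ 177 m

V = 4Q/(πD²) = 3.302 m/s; V²/2g = 0.5556 m
Re = 5.33×10^5, ε/D = 0.00420 → f = 0.02906 (Haaland)
Major: h_f = f(L/D)·V²/2g = 0.02906·10076·0.5556 = 162.7 m
Minor: ΣK = 25.1; h_m = ΣK·V²/2g = 13.94 m
Total H_L = 162.7 + 13.94 = 176.6 m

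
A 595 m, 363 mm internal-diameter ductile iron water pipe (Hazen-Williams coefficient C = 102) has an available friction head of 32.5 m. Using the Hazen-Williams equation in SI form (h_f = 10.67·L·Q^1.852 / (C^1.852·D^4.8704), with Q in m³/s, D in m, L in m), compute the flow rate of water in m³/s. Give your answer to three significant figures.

Q ≈ 0.411 m³/s

Rearranging: Q = [h_f·C^1.852·D^4.8704 / (10.67·L)]^(1/1.852)
Q = [32.5·102^1.852·0.363^4.8704 / (10.67·595)]^0.540 = 0.4114 m³/s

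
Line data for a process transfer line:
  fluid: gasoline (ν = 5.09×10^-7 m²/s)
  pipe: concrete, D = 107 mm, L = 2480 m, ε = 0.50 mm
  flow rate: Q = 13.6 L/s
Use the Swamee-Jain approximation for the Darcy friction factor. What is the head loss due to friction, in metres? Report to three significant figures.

V = 4Q/(πD²) = 4·0.0136/(π·0.107²) = 1.512 m/s
Re = VD/ν = 1.512·0.107/5.09×10^-7 = 3.18×10^5 → turbulent
ε/D = 0.50/107 = 0.00467
Swamee-Jain: f = 0.03020
h_f = f(L/D)V²/(2g) = 0.03020·(2480/0.107)·1.512²/(2·9.81) = 81.61 m

h_f ≈ 81.6 m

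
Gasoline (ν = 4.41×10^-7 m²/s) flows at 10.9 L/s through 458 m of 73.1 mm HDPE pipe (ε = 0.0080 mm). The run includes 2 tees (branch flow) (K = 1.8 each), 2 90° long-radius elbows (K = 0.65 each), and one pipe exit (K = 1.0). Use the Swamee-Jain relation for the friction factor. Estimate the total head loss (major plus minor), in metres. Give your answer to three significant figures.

V = 4Q/(πD²) = 2.597 m/s; V²/2g = 0.3438 m
Re = 4.31×10^5, ε/D = 1.09×10^-4 → f = 0.01483 (Swamee-Jain)
Major: h_f = f(L/D)·V²/2g = 0.01483·6265·0.3438 = 31.94 m
Minor: ΣK = 5.90; h_m = ΣK·V²/2g = 2.028 m
Total H_L = 31.94 + 2.028 = 33.97 m

H_L ≈ 34.0 m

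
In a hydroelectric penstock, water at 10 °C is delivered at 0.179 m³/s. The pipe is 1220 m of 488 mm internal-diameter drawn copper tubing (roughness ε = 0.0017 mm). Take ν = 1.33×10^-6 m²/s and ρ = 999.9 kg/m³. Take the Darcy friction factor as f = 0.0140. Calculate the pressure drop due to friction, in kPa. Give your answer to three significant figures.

Δp ≈ 16.0 kPa

V = 4Q/(πD²) = 4·0.179/(π·0.488²) = 0.9570 m/s
h_f = f(L/D)V²/(2g) = 0.01400·(1220/0.488)·0.9570²/(2·9.81) = 1.634 m
Δp = ρg·h_f = 999.9·9.81·1.634 = 16.03 kPa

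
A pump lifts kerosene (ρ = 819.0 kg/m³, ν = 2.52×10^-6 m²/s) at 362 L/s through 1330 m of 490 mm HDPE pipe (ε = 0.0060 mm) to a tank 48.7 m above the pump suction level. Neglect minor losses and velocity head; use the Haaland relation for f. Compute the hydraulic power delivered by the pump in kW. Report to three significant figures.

P_hyd ≈ 162 kW

V = 4Q/(πD²) = 1.920 m/s; Re = 3.73×10^5; ε/D = 1.22×10^-5; f = 0.01389
h_f = f(L/D)V²/2g = 7.080 m
Total head H = z + h_f = 48.7 + 7.080 = 55.78 m
P_hyd = ρgQH = 819.0·9.81·0.362·55.78 = 162.2 kW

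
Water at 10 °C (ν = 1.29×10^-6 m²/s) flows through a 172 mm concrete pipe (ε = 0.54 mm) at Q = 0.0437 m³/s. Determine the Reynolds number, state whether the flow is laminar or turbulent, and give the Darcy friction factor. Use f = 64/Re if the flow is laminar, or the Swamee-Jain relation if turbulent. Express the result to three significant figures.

V = 4Q/(πD²) = 1.881 m/s
Re = VD/ν = 1.881·0.172/1.29×10^-6 = 2.51×10^5
Re > 4000 → turbulent; ε/D = 0.00314
Swamee-Jain: f = 0.02719

Re ≈ 2.51×10^5; turbulent; f ≈ 0.0272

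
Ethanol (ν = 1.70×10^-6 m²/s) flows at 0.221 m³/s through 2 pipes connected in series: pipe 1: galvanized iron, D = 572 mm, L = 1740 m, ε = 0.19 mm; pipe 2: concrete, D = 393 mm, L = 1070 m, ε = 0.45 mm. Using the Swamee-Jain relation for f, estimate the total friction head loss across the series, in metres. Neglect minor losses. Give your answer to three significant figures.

H ≈ 11.7 m

Pipe 1: V = 0.8600 m/s, Re = 2.89×10^5, ε/D = 3.32×10^-4, f = 0.01734, h_1 = f(L/D)V²/2g = 1.988 m
Pipe 2: V = 1.822 m/s, Re = 4.21×10^5, ε/D = 0.00115, f = 0.02107, h_2 = f(L/D)V²/2g = 9.705 m
Series → Q common, losses add: H = Σh = 11.69 m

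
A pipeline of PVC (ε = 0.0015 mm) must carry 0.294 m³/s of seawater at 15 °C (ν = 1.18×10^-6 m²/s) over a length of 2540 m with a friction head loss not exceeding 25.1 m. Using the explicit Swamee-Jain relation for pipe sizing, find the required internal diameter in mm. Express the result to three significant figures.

D ≈ 392 mm

Swamee-Jain (Type III): D = 0.66·[ε^1.25·(LQ²/(gh_f))^4.75 + ν·Q^9.4·(L/(gh_f))^5.2]^0.04
LQ²/(gh_f) = 0.8916; L/(gh_f) = 10.32
Term 1 = ε^1.25·(…)^4.75 = 3.04×10^-8; Term 2 = ν·Q^9.4·(…)^5.2 = 2.21×10^-6
D = 0.66·(3.04×10^-8 + 2.21×10^-6)^0.04 = 0.3922 m = 392 mm
Check: V = 2.43 m/s, Re = 8.09×10^5, f = 0.01212, h_f = 23.7 m ≈ 25.1 m ✓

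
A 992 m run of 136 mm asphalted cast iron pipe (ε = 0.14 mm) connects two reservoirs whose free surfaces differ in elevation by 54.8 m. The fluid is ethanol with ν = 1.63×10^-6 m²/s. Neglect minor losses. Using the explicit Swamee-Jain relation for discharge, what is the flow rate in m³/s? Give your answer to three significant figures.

Swamee-Jain (Type II): Q = -0.965·√(gD⁵h_f/L)·ln[ε/(3.7D) + √(3.17ν²L/(gD³h_f))]
√(gD⁵h_f/L) = √(9.81·0.136⁵·54.8/992) = 0.005021
ε/(3.7D) = 2.78×10^-4; √(3.17ν²L/(gD³h_f)) = 7.86×10^-5
Q = -0.965·0.005021·ln(3.568×10^-4) = 0.03847 m³/s
Check: V = 2.65 m/s, Re = 2.21×10^5, f = 0.02119, h_f = 55.2 m ≈ 54.8 m ✓

Q ≈ 0.0385 m³/s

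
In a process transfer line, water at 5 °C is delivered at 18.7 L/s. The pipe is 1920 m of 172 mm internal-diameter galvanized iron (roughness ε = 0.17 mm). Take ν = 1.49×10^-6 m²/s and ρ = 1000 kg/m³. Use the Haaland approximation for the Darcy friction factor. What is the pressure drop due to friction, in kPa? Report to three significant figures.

V = 4Q/(πD²) = 4·0.0187/(π·0.172²) = 0.8048 m/s
Re = VD/ν = 0.8048·0.172/1.49×10^-6 = 9.29×10^4 → turbulent
ε/D = 0.17/172 = 9.88×10^-4
Haaland: f = 0.02208
h_f = f(L/D)V²/(2g) = 0.02208·(1920/0.172)·0.8048²/(2·9.81) = 8.135 m
Δp = ρg·h_f = 1000·9.81·8.135 = 79.81 kPa

Δp ≈ 79.8 kPa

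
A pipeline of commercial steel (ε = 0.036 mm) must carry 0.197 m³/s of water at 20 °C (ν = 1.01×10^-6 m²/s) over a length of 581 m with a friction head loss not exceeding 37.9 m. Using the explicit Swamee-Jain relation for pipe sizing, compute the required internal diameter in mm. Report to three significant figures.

Swamee-Jain (Type III): D = 0.66·[ε^1.25·(LQ²/(gh_f))^4.75 + ν·Q^9.4·(L/(gh_f))^5.2]^0.04
LQ²/(gh_f) = 0.06065; L/(gh_f) = 1.563
Term 1 = ε^1.25·(…)^4.75 = 4.61×10^-12; Term 2 = ν·Q^9.4·(…)^5.2 = 2.40×10^-12
D = 0.66·(4.61×10^-12 + 2.40×10^-12)^0.04 = 0.2363 m = 236 mm
Check: V = 4.49 m/s, Re = 1.05×10^6, f = 0.01417, h_f = 35.9 m ≈ 37.9 m ✓

D ≈ 236 mm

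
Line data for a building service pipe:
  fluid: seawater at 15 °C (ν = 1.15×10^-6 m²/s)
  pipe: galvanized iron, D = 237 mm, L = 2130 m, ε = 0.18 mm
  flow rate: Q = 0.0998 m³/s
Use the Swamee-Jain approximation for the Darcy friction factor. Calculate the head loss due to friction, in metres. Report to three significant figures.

h_f ≈ 45.2 m

V = 4Q/(πD²) = 4·0.0998/(π·0.237²) = 2.262 m/s
Re = VD/ν = 2.262·0.237/1.15×10^-6 = 4.66×10^5 → turbulent
ε/D = 0.18/237 = 7.59×10^-4
Swamee-Jain: f = 0.01928
h_f = f(L/D)V²/(2g) = 0.01928·(2130/0.237)·2.262²/(2·9.81) = 45.20 m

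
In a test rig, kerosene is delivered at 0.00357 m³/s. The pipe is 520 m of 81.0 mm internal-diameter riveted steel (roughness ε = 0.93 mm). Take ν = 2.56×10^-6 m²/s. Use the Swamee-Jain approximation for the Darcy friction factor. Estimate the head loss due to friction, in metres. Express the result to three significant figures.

V = 4Q/(πD²) = 4·0.00357/(π·0.0810²) = 0.6928 m/s
Re = VD/ν = 0.6928·0.0810/2.56×10^-6 = 2.19×10^4 → turbulent
ε/D = 0.93/81.0 = 0.0115
Swamee-Jain: f = 0.04274
h_f = f(L/D)V²/(2g) = 0.04274·(520/0.0810)·0.6928²/(2·9.81) = 6.712 m

h_f ≈ 6.71 m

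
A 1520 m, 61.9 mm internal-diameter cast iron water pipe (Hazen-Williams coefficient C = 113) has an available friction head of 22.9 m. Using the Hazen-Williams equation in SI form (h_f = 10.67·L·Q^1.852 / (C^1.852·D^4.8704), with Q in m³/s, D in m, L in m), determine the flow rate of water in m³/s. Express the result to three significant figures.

Rearranging: Q = [h_f·C^1.852·D^4.8704 / (10.67·L)]^(1/1.852)
Q = [22.9·113^1.852·0.0619^4.8704 / (10.67·1520)]^0.540 = 0.002170 m³/s

Q ≈ 0.00217 m³/s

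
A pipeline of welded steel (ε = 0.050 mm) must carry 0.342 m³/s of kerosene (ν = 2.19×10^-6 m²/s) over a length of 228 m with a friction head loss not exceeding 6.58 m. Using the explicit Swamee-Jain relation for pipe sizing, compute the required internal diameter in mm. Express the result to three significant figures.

D ≈ 350 mm

Swamee-Jain (Type III): D = 0.66·[ε^1.25·(LQ²/(gh_f))^4.75 + ν·Q^9.4·(L/(gh_f))^5.2]^0.04
LQ²/(gh_f) = 0.4131; L/(gh_f) = 3.532
Term 1 = ε^1.25·(…)^4.75 = 6.31×10^-8; Term 2 = ν·Q^9.4·(…)^5.2 = 6.46×10^-8
D = 0.66·(6.31×10^-8 + 6.46×10^-8)^0.04 = 0.3498 m = 350 mm
Check: V = 3.56 m/s, Re = 5.68×10^5, f = 0.01476, h_f = 6.21 m ≈ 6.58 m ✓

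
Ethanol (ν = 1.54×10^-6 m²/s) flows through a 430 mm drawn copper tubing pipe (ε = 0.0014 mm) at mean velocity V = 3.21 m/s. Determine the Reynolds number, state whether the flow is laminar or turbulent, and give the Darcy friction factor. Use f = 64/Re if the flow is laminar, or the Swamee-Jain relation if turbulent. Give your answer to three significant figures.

Re ≈ 8.96×10^5; turbulent; f ≈ 0.0119

Re = VD/ν = 3.210·0.430/1.54×10^-6 = 8.96×10^5
Re > 4000 → turbulent; ε/D = 3.26×10^-6
Swamee-Jain: f = 0.01190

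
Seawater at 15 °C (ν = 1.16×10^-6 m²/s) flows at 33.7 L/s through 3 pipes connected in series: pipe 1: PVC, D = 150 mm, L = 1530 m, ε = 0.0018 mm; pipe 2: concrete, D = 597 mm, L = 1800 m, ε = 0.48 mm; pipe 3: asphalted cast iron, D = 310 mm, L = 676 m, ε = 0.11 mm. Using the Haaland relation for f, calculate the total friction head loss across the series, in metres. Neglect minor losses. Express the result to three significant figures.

Pipe 1: V = 1.907 m/s, Re = 2.47×10^5, ε/D = 1.20×10^-5, f = 0.01497, h_1 = f(L/D)V²/2g = 28.30 m
Pipe 2: V = 0.1204 m/s, Re = 6.20×10^4, ε/D = 8.04×10^-4, f = 0.02249, h_2 = f(L/D)V²/2g = 0.05008 m
Pipe 3: V = 0.4465 m/s, Re = 1.19×10^5, ε/D = 3.55×10^-4, f = 0.01897, h_3 = f(L/D)V²/2g = 0.4203 m
Series → Q common, losses add: H = Σh = 28.77 m

H ≈ 28.8 m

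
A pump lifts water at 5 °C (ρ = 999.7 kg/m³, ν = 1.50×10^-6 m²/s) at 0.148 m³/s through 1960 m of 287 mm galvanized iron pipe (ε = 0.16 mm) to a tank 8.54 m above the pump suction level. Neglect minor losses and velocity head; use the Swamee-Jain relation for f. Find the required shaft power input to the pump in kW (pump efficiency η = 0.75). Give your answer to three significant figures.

P_shaft ≈ 80.8 kW

V = 4Q/(πD²) = 2.288 m/s; Re = 4.38×10^5; ε/D = 5.57×10^-4; f = 0.01824
h_f = f(L/D)V²/2g = 33.24 m
Total head H = z + h_f = 8.54 + 33.24 = 41.78 m
P_hyd = ρgQH = 999.7·9.81·0.148·41.78 = 60.64 kW
P_shaft = P_hyd/η = 60.64/0.75 = 80.85 kW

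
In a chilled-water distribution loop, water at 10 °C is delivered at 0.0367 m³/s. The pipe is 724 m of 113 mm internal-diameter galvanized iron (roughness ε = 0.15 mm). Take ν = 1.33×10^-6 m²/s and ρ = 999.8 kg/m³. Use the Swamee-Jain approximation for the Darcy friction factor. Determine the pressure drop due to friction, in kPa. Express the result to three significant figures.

V = 4Q/(πD²) = 4·0.0367/(π·0.113²) = 3.659 m/s
Re = VD/ν = 3.659·0.113/1.33×10^-6 = 3.11×10^5 → turbulent
ε/D = 0.15/113 = 0.00133
Swamee-Jain: f = 0.02198
h_f = f(L/D)V²/(2g) = 0.02198·(724/0.113)·3.659²/(2·9.81) = 96.13 m
Δp = ρg·h_f = 999.8·9.81·96.13 = 942.8 kPa

Δp ≈ 943 kPa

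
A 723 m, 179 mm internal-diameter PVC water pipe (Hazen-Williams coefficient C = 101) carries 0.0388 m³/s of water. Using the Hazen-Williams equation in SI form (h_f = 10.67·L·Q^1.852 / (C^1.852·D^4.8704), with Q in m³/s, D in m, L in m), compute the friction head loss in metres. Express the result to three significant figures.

h_f ≈ 15.9 m

h_f = 10.67·723·0.0388^1.852 / (101^1.852·0.179^4.8704) = 15.88 m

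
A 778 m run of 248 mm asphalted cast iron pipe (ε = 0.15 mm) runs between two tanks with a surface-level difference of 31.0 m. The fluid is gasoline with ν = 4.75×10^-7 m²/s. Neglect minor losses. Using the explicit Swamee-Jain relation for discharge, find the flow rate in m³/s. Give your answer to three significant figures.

Swamee-Jain (Type II): Q = -0.965·√(gD⁵h_f/L)·ln[ε/(3.7D) + √(3.17ν²L/(gD³h_f))]
√(gD⁵h_f/L) = √(9.81·0.248⁵·31.0/778) = 0.01915
ε/(3.7D) = 1.63×10^-4; √(3.17ν²L/(gD³h_f)) = 1.10×10^-5
Q = -0.965·0.01915·ln(1.744×10^-4) = 0.1599 m³/s
Check: V = 3.31 m/s, Re = 1.73×10^6, f = 0.01777, h_f = 31.1 m ≈ 31.0 m ✓

Q ≈ 0.160 m³/s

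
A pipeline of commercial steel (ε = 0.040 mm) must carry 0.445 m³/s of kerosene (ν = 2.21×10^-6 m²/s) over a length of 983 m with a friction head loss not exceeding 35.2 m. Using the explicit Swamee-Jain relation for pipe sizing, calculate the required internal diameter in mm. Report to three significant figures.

Swamee-Jain (Type III): D = 0.66·[ε^1.25·(LQ²/(gh_f))^4.75 + ν·Q^9.4·(L/(gh_f))^5.2]^0.04
LQ²/(gh_f) = 0.5637; L/(gh_f) = 2.847
Term 1 = ε^1.25·(…)^4.75 = 2.09×10^-7; Term 2 = ν·Q^9.4·(…)^5.2 = 2.52×10^-7
D = 0.66·(2.09×10^-7 + 2.52×10^-7)^0.04 = 0.3682 m = 368 mm
Check: V = 4.18 m/s, Re = 6.96×10^5, f = 0.01407, h_f = 33.4 m ≈ 35.2 m ✓

D ≈ 368 mm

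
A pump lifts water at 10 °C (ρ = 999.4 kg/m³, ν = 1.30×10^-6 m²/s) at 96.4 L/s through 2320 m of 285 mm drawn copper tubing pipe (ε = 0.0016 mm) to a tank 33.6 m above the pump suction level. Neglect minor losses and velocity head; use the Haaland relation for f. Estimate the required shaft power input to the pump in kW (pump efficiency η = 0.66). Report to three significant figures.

V = 4Q/(πD²) = 1.511 m/s; Re = 3.31×10^5; ε/D = 5.61×10^-6; f = 0.01413
h_f = f(L/D)V²/2g = 13.38 m
Total head H = z + h_f = 33.6 + 13.38 = 46.98 m
P_hyd = ρgQH = 999.4·9.81·0.0964·46.98 = 44.41 kW
P_shaft = P_hyd/η = 44.41/0.66 = 67.28 kW

P_shaft ≈ 67.3 kW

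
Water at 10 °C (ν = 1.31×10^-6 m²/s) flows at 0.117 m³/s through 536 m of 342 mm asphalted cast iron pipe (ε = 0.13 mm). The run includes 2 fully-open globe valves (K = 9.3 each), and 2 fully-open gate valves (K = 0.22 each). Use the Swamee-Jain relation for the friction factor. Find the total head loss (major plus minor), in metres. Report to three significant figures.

V = 4Q/(πD²) = 1.274 m/s; V²/2g = 0.08268 m
Re = 3.33×10^5, ε/D = 3.80×10^-4 → f = 0.01746 (Swamee-Jain)
Major: h_f = f(L/D)·V²/2g = 0.01746·1567·0.08268 = 2.262 m
Minor: ΣK = 19.0; h_m = ΣK·V²/2g = 1.574 m
Total H_L = 2.262 + 1.574 = 3.836 m

H_L ≈ 3.84 m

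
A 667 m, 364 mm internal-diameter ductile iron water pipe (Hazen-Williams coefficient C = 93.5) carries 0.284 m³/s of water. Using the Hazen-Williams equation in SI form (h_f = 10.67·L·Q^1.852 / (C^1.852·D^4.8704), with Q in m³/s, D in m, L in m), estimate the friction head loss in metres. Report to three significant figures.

h_f = 10.67·667·0.284^1.852 / (93.5^1.852·0.364^4.8704) = 21.26 m

h_f ≈ 21.3 m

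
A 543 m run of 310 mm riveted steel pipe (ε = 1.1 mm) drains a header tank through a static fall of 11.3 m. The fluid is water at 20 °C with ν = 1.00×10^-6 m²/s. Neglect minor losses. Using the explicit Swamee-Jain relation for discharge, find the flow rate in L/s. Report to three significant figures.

Q ≈ 162 L/s

Swamee-Jain (Type II): Q = -0.965·√(gD⁵h_f/L)·ln[ε/(3.7D) + √(3.17ν²L/(gD³h_f))]
√(gD⁵h_f/L) = √(9.81·0.310⁵·11.3/543) = 0.02418
ε/(3.7D) = 9.59×10^-4; √(3.17ν²L/(gD³h_f)) = 2.28×10^-5
Q = -0.965·0.02418·ln(9.819×10^-4) = 0.1616 m³/s
Check: V = 2.14 m/s, Re = 6.64×10^5, f = 0.02771, h_f = 11.3 m ≈ 11.3 m ✓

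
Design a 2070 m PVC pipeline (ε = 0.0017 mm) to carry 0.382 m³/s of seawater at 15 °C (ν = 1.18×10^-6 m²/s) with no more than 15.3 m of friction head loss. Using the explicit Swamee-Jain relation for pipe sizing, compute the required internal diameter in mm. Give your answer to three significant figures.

Swamee-Jain (Type III): D = 0.66·[ε^1.25·(LQ²/(gh_f))^4.75 + ν·Q^9.4·(L/(gh_f))^5.2]^0.04
LQ²/(gh_f) = 2.013; L/(gh_f) = 13.79
Term 1 = ε^1.25·(…)^4.75 = 1.70×10^-6; Term 2 = ν·Q^9.4·(…)^5.2 = 1.17×10^-4
D = 0.66·(1.70×10^-6 + 1.17×10^-4)^0.04 = 0.4598 m = 460 mm
Check: V = 2.30 m/s, Re = 8.96×10^5, f = 0.01191, h_f = 14.5 m ≈ 15.3 m ✓

D ≈ 460 mm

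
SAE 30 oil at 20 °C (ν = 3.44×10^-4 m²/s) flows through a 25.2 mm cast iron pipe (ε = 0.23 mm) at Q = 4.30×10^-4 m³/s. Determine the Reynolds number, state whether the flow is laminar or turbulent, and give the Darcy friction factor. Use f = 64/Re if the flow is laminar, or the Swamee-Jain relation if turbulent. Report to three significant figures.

V = 4Q/(πD²) = 0.8621 m/s
Re = VD/ν = 0.8621·0.0252/3.44×10^-4 = 63.2
Re < 2300 → laminar → f = 64/Re = 1.013

Re ≈ 63.2; laminar; f = 64/Re ≈ 1.01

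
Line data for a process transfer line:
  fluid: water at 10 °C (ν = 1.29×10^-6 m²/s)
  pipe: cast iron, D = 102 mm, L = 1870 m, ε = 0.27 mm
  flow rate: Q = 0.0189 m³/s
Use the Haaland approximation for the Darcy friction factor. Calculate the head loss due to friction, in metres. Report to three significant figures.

V = 4Q/(πD²) = 4·0.0189/(π·0.102²) = 2.313 m/s
Re = VD/ν = 2.313·0.102/1.29×10^-6 = 1.83×10^5 → turbulent
ε/D = 0.27/102 = 0.00265
Haaland: f = 0.02603
h_f = f(L/D)V²/(2g) = 0.02603·(1870/0.102)·2.313²/(2·9.81) = 130.1 m

h_f ≈ 130 m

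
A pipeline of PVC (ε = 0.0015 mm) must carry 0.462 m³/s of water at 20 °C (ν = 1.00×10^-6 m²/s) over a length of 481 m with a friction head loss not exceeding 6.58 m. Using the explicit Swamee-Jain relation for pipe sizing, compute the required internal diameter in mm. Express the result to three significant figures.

Swamee-Jain (Type III): D = 0.66·[ε^1.25·(LQ²/(gh_f))^4.75 + ν·Q^9.4·(L/(gh_f))^5.2]^0.04
LQ²/(gh_f) = 1.591; L/(gh_f) = 7.452
Term 1 = ε^1.25·(…)^4.75 = 4.76×10^-7; Term 2 = ν·Q^9.4·(…)^5.2 = 2.42×10^-5
D = 0.66·(4.76×10^-7 + 2.42×10^-5)^0.04 = 0.4317 m = 432 mm
Check: V = 3.16 m/s, Re = 1.36×10^6, f = 0.01113, h_f = 6.30 m ≈ 6.58 m ✓

D ≈ 432 mm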